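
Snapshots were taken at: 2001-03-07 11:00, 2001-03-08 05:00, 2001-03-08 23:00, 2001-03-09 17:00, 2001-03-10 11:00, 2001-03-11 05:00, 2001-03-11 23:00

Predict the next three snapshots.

2001-03-12 17:00, 2001-03-13 11:00, 2001-03-14 05:00

Spacing: 18, 18, 18, 18, 18, 18 h — constant 18 h.
2001-03-11 23:00 + 18 h = 2001-03-12 17:00.
2001-03-12 17:00 + 18 h = 2001-03-13 11:00.
2001-03-13 11:00 + 18 h = 2001-03-14 05:00.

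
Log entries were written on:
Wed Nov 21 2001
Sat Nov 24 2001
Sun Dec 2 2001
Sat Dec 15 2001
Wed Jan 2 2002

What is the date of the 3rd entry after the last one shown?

Intervals are 3, 8, 13, 18 days — an arithmetic progression with common difference 5.
Next gap: 23 days. Wed Jan 2 2002 + 23 days = Fri Jan 25 2002.
Next gap: 28 days. Fri Jan 25 2002 + 28 days = Fri Feb 22 2002.
Next gap: 33 days. Fri Feb 22 2002 + 33 days = Wed Mar 27 2002.

Wed Mar 27 2002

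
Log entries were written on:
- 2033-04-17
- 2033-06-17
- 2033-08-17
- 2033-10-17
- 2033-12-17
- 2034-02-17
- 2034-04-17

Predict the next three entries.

Gaps: 61, 61, 61, 61, 62, 59 days — not constant. Every event is on the 17th of the month.
Pattern: the 17th of every 2 months.
Next: June 2034 → 2034-06-17.
Next: August 2034 → 2034-08-17.
Next: October 2034 → 2034-10-17.

2034-06-17, 2034-08-17, 2034-10-17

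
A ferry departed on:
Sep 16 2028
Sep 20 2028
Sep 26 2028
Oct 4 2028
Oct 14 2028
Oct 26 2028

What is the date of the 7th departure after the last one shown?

Mar 15 2029

Gaps: 4, 6, 8, 10, 12 days — each gap is 2 larger than the previous one.
Next gap: 14 days. Oct 26 2028 + 14 days = Nov 9 2028.
Next gap: 16 days. Nov 9 2028 + 16 days = Nov 25 2028.
Next gap: 18 days. Nov 25 2028 + 18 days = Dec 13 2028.
Next gap: 20 days. Dec 13 2028 + 20 days = Jan 2 2029.
Next gap: 22 days. Jan 2 2029 + 22 days = Jan 24 2029.
Next gap: 24 days. Jan 24 2029 + 24 days = Feb 17 2029.
Next gap: 26 days. Feb 17 2029 + 26 days = Mar 15 2029.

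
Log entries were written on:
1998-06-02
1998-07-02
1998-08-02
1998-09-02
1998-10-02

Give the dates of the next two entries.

Gaps: 30, 31, 31, 30 days — not constant. Every event is on the 2nd of the month.
Pattern: the 2nd of each month.
Next: November 1998 → 1998-11-02.
December 1998: 1998-12-02.

1998-11-02, 1998-12-02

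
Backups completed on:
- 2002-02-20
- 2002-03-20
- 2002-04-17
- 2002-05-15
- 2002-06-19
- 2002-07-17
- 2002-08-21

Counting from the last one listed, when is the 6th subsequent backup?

2003-02-19

These are Wednesdays at 28- or 35-day spacing (28, 28, 28, 35, 28, 35).
The pattern: 3rd Wednesday of the month.
September 2002 — 3rd Wednesday is 2002-09-18.
October 2002 — 3rd Wednesday is 2002-10-16.
3rd Wednesday of November 2002: 2002-11-20.
3rd Wednesday of December 2002: 2002-12-18.
3rd Wednesday of January 2003: 2003-01-15.
3rd Wednesday of February 2003: 2003-02-19.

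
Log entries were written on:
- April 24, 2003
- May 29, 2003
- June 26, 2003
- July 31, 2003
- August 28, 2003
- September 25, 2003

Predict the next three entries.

Every date is a Thursday; gaps 35, 28, 35, 28, 28 days.
Each is the last Thursday of its month (at least one falls on the 29th or later, ruling out '4th Thursday').
October 2003 ends with Thursday October 30, 2003.
Last Thursday of November 2003: November 27, 2003.
December 2003 ends with Thursday December 25, 2003.

October 30, 2003; November 27, 2003; December 25, 2003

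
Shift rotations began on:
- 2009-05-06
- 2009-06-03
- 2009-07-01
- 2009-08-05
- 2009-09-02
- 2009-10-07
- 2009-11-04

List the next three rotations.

Gaps: 28, 28, 35, 28, 35, 28 days — a mix of 28 and 35. Every date is a Wednesday.
Each is the 1st Wednesday of its month.
December 2009 — 1st Wednesday is 2009-12-02.
January 2010 — 1st Wednesday is 2010-01-06.
February 2010 — 1st Wednesday is 2010-02-03.

2009-12-02, 2010-01-06, 2010-02-03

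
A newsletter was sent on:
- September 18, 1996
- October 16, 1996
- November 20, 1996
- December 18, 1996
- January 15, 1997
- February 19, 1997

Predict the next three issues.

These are Wednesdays at 28- or 35-day spacing (28, 35, 28, 28, 35).
The pattern: 3rd Wednesday of the month.
3rd Wednesday of March 1997: March 19, 1997.
3rd Wednesday of April 1997: April 16, 1997.
3rd Wednesday of May 1997: May 21, 1997.

March 19, 1997; April 16, 1997; May 21, 1997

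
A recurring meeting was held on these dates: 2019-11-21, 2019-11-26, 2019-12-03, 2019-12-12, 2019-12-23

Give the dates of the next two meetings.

Intervals are 5, 7, 9, 11 days — an arithmetic progression with common difference 2.
Next gap: 13 days. 2019-12-23 + 13 days = 2020-01-05.
Next gap: 15 days. 2020-01-05 + 15 days = 2020-01-20.

2020-01-05, 2020-01-20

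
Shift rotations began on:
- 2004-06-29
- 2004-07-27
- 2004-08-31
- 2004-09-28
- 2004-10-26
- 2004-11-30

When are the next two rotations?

These are Tuesdays with 28, 35, 28, 28, 35-day gaps.
Each is the final Tuesday of its month — 2004-06-29 is past the 28th, so '4th Tuesday' doesn't fit.
December 2004 ends with Tuesday 2004-12-28.
January 2005 ends with Tuesday 2005-01-25.

2004-12-28, 2005-01-25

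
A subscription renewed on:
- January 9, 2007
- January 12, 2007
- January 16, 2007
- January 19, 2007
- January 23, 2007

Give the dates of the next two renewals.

Gaps: 3, 4, 3, 4 days — not constant, but cyclic with period 2.
The events fall on every Tuesday and Friday.
Next Friday: January 26, 2007.
Next Tuesday: January 30, 2007.

January 26, 2007; January 30, 2007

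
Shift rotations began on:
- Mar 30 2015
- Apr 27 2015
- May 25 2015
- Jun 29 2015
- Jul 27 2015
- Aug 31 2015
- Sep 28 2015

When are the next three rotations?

These are Mondays with 28, 28, 35, 28, 35, 28-day gaps.
Each is the final Monday of its month — Mar 30 2015 is past the 28th, so '4th Monday' doesn't fit.
October 2015 ends with Monday Oct 26 2015.
November 2015 ends with Monday Nov 30 2015.
Last Monday of December 2015: Dec 28 2015.

Oct 26 2015, Nov 30 2015, Dec 28 2015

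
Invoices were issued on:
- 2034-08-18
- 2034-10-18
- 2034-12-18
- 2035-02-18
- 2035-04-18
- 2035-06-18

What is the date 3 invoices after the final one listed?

The day-of-month is always 18 (61, 61, 62, 59, 61 days between events).
So this recurs on the 18th of every 2 months.
August 2035: 2035-08-18.
October 2035: 2035-10-18.
Next: December 2035 → 2035-12-18.

2035-12-18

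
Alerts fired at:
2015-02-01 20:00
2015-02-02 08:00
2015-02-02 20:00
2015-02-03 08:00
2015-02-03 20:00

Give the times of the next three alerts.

2015-02-04 08:00, 2015-02-04 20:00, 2015-02-05 08:00

Spacing: 12, 12, 12, 12 h — constant 12 h.
2015-02-03 20:00 + 12 h = 2015-02-04 08:00.
2015-02-04 08:00 + 12 h = 2015-02-04 20:00.
2015-02-04 20:00 + 12 h = 2015-02-05 08:00.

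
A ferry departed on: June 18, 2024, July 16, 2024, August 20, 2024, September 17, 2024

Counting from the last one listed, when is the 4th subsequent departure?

January 21, 2025

Gaps: 28, 35, 28 days — a mix of 28 and 35. Every date is a Tuesday.
Each is the 3rd Tuesday of its month.
3rd Tuesday of October 2024: October 15, 2024.
3rd Tuesday of November 2024: November 19, 2024.
December 2024 — 3rd Tuesday is December 17, 2024.
3rd Tuesday of January 2025: January 21, 2025.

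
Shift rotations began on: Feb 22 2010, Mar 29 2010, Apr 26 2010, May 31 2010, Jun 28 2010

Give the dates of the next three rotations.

Jul 26 2010, Aug 30 2010, Sep 27 2010

These are Mondays with 35, 28, 35, 28-day gaps.
Each is the final Monday of its month — Mar 29 2010 is past the 28th, so '4th Monday' doesn't fit.
July 2010 ends with Monday Jul 26 2010.
August 2010 ends with Monday Aug 30 2010.
Last Monday of September 2010: Sep 27 2010.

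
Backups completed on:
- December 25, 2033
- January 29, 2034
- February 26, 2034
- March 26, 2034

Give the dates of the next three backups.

All Sundays; the gaps (35, 28, 28) vary with month length.
This is the last Sunday of each month.
April 2034 ends with Sunday April 30, 2034.
Last Sunday of May 2034: May 28, 2034.
June 2034 ends with Sunday June 25, 2034.

April 30, 2034; May 28, 2034; June 25, 2034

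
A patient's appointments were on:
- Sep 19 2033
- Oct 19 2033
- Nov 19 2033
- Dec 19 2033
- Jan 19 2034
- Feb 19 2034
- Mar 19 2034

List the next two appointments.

Gaps: 30, 31, 30, 31, 31, 28 days — not constant. Every event is on the 19th of the month.
Pattern: the 19th of each month.
Next: April 2034 → Apr 19 2034.
Next: May 2034 → May 19 2034.

Apr 19 2034, May 19 2034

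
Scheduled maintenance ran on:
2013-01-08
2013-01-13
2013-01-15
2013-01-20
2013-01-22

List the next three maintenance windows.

2013-01-27, 2013-01-29, 2013-02-03

The gap pattern 5, 2, 5, 2 repeats every 2 events.
These are the Tuesdays and Sundays of each week.
The following Sunday is 2013-01-27.
The following Tuesday is 2013-01-29.
The following Sunday is 2013-02-03.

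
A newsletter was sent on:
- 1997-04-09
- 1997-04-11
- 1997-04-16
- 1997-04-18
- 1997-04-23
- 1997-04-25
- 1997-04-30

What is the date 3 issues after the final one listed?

1997-05-09

Gaps: 2, 5, 2, 5, 2, 5 days — not constant, but cyclic with period 2.
The events fall on every Wednesday and Friday.
Next Friday: 1997-05-02.
Next Wednesday: 1997-05-07.
Next Friday: 1997-05-09.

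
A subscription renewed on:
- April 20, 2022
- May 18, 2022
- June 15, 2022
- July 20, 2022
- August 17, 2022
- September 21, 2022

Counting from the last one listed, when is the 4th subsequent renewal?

All dates are Wednesdays, 28, 28, 35, 28, 35 days apart.
Specifically, the 3rd Wednesday of each month.
3rd Wednesday of October 2022: October 19, 2022.
November 2022 — 3rd Wednesday is November 16, 2022.
December 2022 — 3rd Wednesday is December 21, 2022.
January 2023 — 3rd Wednesday is January 18, 2023.

January 18, 2023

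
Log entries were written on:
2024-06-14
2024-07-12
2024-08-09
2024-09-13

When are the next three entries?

2024-10-11, 2024-11-08, 2024-12-13

All dates are Fridays, 28, 28, 35 days apart.
Specifically, the 2nd Friday of each month.
2nd Friday of October 2024: 2024-10-11.
2nd Friday of November 2024: 2024-11-08.
December 2024 — 2nd Friday is 2024-12-13.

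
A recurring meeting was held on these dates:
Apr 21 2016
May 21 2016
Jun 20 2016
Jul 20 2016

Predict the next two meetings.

Aug 19 2016, Sep 18 2016

Every event comes 30 days after the last (30, 30, 30).
Jul 20 2016 + 30 days = Aug 19 2016.
Aug 19 2016 + 30 days = Sep 18 2016.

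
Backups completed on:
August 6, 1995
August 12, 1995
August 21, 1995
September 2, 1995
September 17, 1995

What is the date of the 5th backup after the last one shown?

January 15, 1996

The spacing grows by 3 each time: 6, 9, 12, 15 days.
Next gap: 18 days. September 17, 1995 + 18 days = October 5, 1995.
Next gap: 21 days. October 5, 1995 + 21 days = October 26, 1995.
Next gap: 24 days. October 26, 1995 + 24 days = November 19, 1995.
Next gap: 27 days. November 19, 1995 + 27 days = December 16, 1995.
Next gap: 30 days. December 16, 1995 + 30 days = January 15, 1996.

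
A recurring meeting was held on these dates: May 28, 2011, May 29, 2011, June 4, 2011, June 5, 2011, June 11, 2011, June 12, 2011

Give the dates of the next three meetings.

The gap pattern 1, 6, 1, 6, 1 repeats every 2 events.
These are the Saturdays and Sundays of each week.
Next Saturday: June 18, 2011.
Next Sunday: June 19, 2011.
Next Saturday: June 25, 2011.

June 18, 2011; June 19, 2011; June 25, 2011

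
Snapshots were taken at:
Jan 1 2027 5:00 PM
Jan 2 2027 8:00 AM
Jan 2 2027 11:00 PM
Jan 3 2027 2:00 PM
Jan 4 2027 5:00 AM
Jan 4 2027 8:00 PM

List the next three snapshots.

Jan 5 2027 11:00 AM, Jan 6 2027 2:00 AM, Jan 6 2027 5:00 PM

The interval is a steady 15 hours (15, 15, 15, 15, 15).
Jan 4 2027 8:00 PM + 15 h = Jan 5 2027 11:00 AM.
Jan 5 2027 11:00 AM + 15 h = Jan 6 2027 2:00 AM.
Jan 6 2027 2:00 AM + 15 h = Jan 6 2027 5:00 PM.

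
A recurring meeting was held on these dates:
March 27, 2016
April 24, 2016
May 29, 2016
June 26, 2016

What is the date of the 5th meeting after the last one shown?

November 27, 2016

Every date is a Sunday; gaps 28, 35, 28 days.
Each is the last Sunday of its month (at least one falls on the 29th or later, ruling out '4th Sunday').
Last Sunday of July 2016: July 31, 2016.
August 2016 ends with Sunday August 28, 2016.
September 2016 ends with Sunday September 25, 2016.
October 2016 ends with Sunday October 30, 2016.
Last Sunday of November 2016: November 27, 2016.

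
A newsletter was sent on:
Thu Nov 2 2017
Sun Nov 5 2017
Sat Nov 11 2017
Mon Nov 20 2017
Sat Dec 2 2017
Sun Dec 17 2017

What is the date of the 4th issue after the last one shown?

Sat Mar 17 2018

Gaps: 3, 6, 9, 12, 15 days — each gap is 3 larger than the previous one.
Next gap: 18 days. Sun Dec 17 2017 + 18 days = Thu Jan 4 2018.
Next gap: 21 days. Thu Jan 4 2018 + 21 days = Thu Jan 25 2018.
Next gap: 24 days. Thu Jan 25 2018 + 24 days = Sun Feb 18 2018.
Next gap: 27 days. Sun Feb 18 2018 + 27 days = Sat Mar 17 2018.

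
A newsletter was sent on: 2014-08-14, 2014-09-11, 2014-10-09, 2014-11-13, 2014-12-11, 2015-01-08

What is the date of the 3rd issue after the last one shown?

2015-04-09

All dates are Thursdays, 28, 28, 35, 28, 28 days apart.
Specifically, the 2nd Thursday of each month.
2nd Thursday of February 2015: 2015-02-12.
2nd Thursday of March 2015: 2015-03-12.
April 2015 — 2nd Thursday is 2015-04-09.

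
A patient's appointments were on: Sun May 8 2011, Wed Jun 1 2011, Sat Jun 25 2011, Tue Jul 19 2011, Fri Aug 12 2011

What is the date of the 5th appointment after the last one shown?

Sat Dec 10 2011

Gaps between consecutive events: 24, 24, 24, 24 days — a constant 24-day interval.
Fri Aug 12 2011 + 24 days = Mon Sep 5 2011.
Mon Sep 5 2011 + 24 days = Thu Sep 29 2011.
Thu Sep 29 2011 + 24 days = Sun Oct 23 2011.
Sun Oct 23 2011 + 24 days = Wed Nov 16 2011.
Wed Nov 16 2011 + 24 days = Sat Dec 10 2011.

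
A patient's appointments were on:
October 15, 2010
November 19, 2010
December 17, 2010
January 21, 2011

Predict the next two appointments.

These are Fridays at 28- or 35-day spacing (35, 28, 35).
The pattern: 3rd Friday of the month.
3rd Friday of February 2011: February 18, 2011.
March 2011 — 3rd Friday is March 18, 2011.

February 18, 2011; March 18, 2011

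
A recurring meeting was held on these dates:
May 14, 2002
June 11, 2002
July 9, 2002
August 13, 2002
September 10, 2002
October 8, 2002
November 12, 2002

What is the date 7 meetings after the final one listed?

June 10, 2003

These are Tuesdays at 28- or 35-day spacing (28, 28, 35, 28, 28, 35).
The pattern: 2nd Tuesday of the month.
December 2002 — 2nd Tuesday is December 10, 2002.
2nd Tuesday of January 2003: January 14, 2003.
February 2003 — 2nd Tuesday is February 11, 2003.
2nd Tuesday of March 2003: March 11, 2003.
2nd Tuesday of April 2003: April 8, 2003.
2nd Tuesday of May 2003: May 13, 2003.
June 2003 — 2nd Tuesday is June 10, 2003.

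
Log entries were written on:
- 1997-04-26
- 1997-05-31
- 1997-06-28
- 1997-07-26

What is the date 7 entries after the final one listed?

1998-02-28

Every date is a Saturday; gaps 35, 28, 28 days.
Each is the last Saturday of its month (at least one falls on the 29th or later, ruling out '4th Saturday').
Last Saturday of August 1997: 1997-08-30.
September 1997 ends with Saturday 1997-09-27.
Last Saturday of October 1997: 1997-10-25.
November 1997 ends with Saturday 1997-11-29.
December 1997 ends with Saturday 1997-12-27.
January 1998 ends with Saturday 1998-01-31.
Last Saturday of February 1998: 1998-02-28.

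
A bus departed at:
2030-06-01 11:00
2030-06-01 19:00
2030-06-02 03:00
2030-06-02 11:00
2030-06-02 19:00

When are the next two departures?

Spacing: 8, 8, 8, 8 h — constant 8 h.
2030-06-02 19:00 + 8 h = 2030-06-03 03:00.
2030-06-03 03:00 + 8 h = 2030-06-03 11:00.

2030-06-03 03:00, 2030-06-03 11:00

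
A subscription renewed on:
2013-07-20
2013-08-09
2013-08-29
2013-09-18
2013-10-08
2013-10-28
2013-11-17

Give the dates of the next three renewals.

2013-12-07, 2013-12-27, 2014-01-16

Every event comes 20 days after the last (20, 20, 20, 20, 20, 20).
2013-11-17 + 20 days = 2013-12-07.
2013-12-07 + 20 days = 2013-12-27.
2013-12-27 + 20 days = 2014-01-16.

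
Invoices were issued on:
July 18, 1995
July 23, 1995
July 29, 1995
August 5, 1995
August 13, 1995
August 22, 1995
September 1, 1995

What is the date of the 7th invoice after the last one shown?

December 8, 1995

The spacing grows by 1 each time: 5, 6, 7, 8, 9, 10 days.
Next gap: 11 days. September 1, 1995 + 11 days = September 12, 1995.
Next gap: 12 days. September 12, 1995 + 12 days = September 24, 1995.
Next gap: 13 days. September 24, 1995 + 13 days = October 7, 1995.
Next gap: 14 days. October 7, 1995 + 14 days = October 21, 1995.
Next gap: 15 days. October 21, 1995 + 15 days = November 5, 1995.
Next gap: 16 days. November 5, 1995 + 16 days = November 21, 1995.
Next gap: 17 days. November 21, 1995 + 17 days = December 8, 1995.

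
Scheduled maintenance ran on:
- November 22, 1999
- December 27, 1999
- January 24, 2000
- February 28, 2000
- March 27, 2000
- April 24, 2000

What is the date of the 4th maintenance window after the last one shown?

These are Mondays at 28- or 35-day spacing (35, 28, 35, 28, 28).
The pattern: 4th Monday of the month.
May 2000 — 4th Monday is May 22, 2000.
4th Monday of June 2000: June 26, 2000.
4th Monday of July 2000: July 24, 2000.
August 2000 — 4th Monday is August 28, 2000.

August 28, 2000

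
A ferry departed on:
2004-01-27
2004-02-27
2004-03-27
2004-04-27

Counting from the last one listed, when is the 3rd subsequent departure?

Each date is the 27th; the gaps (31, 29, 31) track the month lengths.
The rule is the 27th of each month.
May 2004: 2004-05-27.
Next: June 2004 → 2004-06-27.
Next: July 2004 → 2004-07-27.

2004-07-27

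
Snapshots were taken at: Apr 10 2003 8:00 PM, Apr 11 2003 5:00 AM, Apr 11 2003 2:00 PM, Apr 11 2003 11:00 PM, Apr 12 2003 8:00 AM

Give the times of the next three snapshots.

Apr 12 2003 5:00 PM, Apr 13 2003 2:00 AM, Apr 13 2003 11:00 AM

The interval is a steady 9 hours (9, 9, 9, 9).
Apr 12 2003 8:00 AM + 9 h = Apr 12 2003 5:00 PM.
Apr 12 2003 5:00 PM + 9 h = Apr 13 2003 2:00 AM.
Apr 13 2003 2:00 AM + 9 h = Apr 13 2003 11:00 AM.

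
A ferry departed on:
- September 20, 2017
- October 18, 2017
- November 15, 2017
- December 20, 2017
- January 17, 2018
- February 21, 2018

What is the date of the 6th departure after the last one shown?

All dates are Wednesdays, 28, 28, 35, 28, 35 days apart.
Specifically, the 3rd Wednesday of each month.
3rd Wednesday of March 2018: March 21, 2018.
April 2018 — 3rd Wednesday is April 18, 2018.
May 2018 — 3rd Wednesday is May 16, 2018.
3rd Wednesday of June 2018: June 20, 2018.
3rd Wednesday of July 2018: July 18, 2018.
August 2018 — 3rd Wednesday is August 15, 2018.

August 15, 2018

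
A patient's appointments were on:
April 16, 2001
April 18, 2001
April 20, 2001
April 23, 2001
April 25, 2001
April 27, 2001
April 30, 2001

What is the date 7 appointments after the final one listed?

May 16, 2001

Gaps: 2, 2, 3, 2, 2, 3 days — not constant, but cyclic with period 3.
The events fall on every Monday, Wednesday and Friday.
Next Wednesday: May 2, 2001.
Next Friday: May 4, 2001.
The following Monday is May 7, 2001.
Next Wednesday: May 9, 2001.
Next Friday: May 11, 2001.
The following Monday is May 14, 2001.
Next Wednesday: May 16, 2001.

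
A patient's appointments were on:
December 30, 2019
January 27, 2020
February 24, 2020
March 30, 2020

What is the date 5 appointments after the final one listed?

August 31, 2020

Every date is a Monday; gaps 28, 28, 35 days.
Each is the last Monday of its month (at least one falls on the 29th or later, ruling out '4th Monday').
April 2020 ends with Monday April 27, 2020.
May 2020 ends with Monday May 25, 2020.
Last Monday of June 2020: June 29, 2020.
Last Monday of July 2020: July 27, 2020.
Last Monday of August 2020: August 31, 2020.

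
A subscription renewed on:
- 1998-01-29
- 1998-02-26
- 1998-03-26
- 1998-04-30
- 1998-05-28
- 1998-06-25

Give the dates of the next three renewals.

1998-07-30, 1998-08-27, 1998-09-24

All Thursdays; the gaps (28, 28, 35, 28, 28) vary with month length.
This is the last Thursday of each month.
July 1998 ends with Thursday 1998-07-30.
Last Thursday of August 1998: 1998-08-27.
September 1998 ends with Thursday 1998-09-24.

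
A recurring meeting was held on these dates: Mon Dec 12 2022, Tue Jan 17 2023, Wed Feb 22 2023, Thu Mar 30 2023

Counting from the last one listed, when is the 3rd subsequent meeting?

Sun Jul 16 2023

Every event comes 36 days after the last (36, 36, 36).
Thu Mar 30 2023 + 36 days = Fri May 5 2023.
Fri May 5 2023 + 36 days = Sat Jun 10 2023.
Sat Jun 10 2023 + 36 days = Sun Jul 16 2023.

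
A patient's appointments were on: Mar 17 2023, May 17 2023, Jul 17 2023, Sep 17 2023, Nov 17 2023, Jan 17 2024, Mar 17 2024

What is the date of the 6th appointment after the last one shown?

Each date is the 17th; the gaps (61, 61, 62, 61, 61, 60) track the month lengths.
The rule is the 17th of every 2 months.
May 2024: May 17 2024.
July 2024: Jul 17 2024.
September 2024: Sep 17 2024.
Next: November 2024 → Nov 17 2024.
Next: January 2025 → Jan 17 2025.
Next: March 2025 → Mar 17 2025.

Mar 17 2025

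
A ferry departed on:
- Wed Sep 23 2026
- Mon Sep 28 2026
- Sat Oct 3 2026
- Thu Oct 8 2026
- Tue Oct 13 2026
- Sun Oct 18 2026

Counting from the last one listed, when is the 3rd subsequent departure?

Mon Nov 2 2026

Every event comes 5 days after the last (5, 5, 5, 5, 5).
Sun Oct 18 2026 + 5 days = Fri Oct 23 2026.
Fri Oct 23 2026 + 5 days = Wed Oct 28 2026.
Wed Oct 28 2026 + 5 days = Mon Nov 2 2026.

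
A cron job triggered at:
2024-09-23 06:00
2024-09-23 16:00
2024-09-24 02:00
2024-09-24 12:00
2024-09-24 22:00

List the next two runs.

2024-09-25 08:00, 2024-09-25 18:00

The interval is a steady 10 hours (10, 10, 10, 10).
2024-09-24 22:00 + 10 h = 2024-09-25 08:00.
2024-09-25 08:00 + 10 h = 2024-09-25 18:00.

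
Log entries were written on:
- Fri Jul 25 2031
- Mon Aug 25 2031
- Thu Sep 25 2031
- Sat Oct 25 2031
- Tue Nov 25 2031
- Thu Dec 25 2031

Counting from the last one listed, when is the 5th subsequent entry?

Tue May 25 2032

Gaps: 31, 31, 30, 31, 30 days — not constant. Every event is on the 25th of the month.
Pattern: the 25th of each month.
Next: January 2032 → Sun Jan 25 2032.
February 2032: Wed Feb 25 2032.
Next: March 2032 → Thu Mar 25 2032.
April 2032: Sun Apr 25 2032.
Next: May 2032 → Tue May 25 2032.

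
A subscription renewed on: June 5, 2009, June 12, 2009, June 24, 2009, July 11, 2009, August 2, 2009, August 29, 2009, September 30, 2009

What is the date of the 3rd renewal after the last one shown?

Intervals are 7, 12, 17, 22, 27, 32 days — an arithmetic progression with common difference 5.
Next gap: 37 days. September 30, 2009 + 37 days = November 6, 2009.
Next gap: 42 days. November 6, 2009 + 42 days = December 18, 2009.
Next gap: 47 days. December 18, 2009 + 47 days = February 3, 2010.

February 3, 2010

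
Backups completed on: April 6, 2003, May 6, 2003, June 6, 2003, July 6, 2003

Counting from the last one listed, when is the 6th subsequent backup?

The day-of-month is always 6 (30, 31, 30 days between events).
So this recurs on the 6th of each month.
August 2003: August 6, 2003.
Next: September 2003 → September 6, 2003.
Next: October 2003 → October 6, 2003.
Next: November 2003 → November 6, 2003.
December 2003: December 6, 2003.
Next: January 2004 → January 6, 2004.

January 6, 2004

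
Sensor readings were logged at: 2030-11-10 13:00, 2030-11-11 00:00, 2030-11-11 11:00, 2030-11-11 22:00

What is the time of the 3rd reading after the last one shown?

2030-11-13 07:00

Spacing: 11, 11, 11 h — constant 11 h.
2030-11-11 22:00 + 11 h = 2030-11-12 09:00.
2030-11-12 09:00 + 11 h = 2030-11-12 20:00.
2030-11-12 20:00 + 11 h = 2030-11-13 07:00.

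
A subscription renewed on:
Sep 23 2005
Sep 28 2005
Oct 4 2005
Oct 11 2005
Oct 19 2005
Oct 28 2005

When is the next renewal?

Nov 7 2005

Gaps: 5, 6, 7, 8, 9 days — each gap is 1 larger than the previous one.
Next gap: 10 days. Oct 28 2005 + 10 days = Nov 7 2005.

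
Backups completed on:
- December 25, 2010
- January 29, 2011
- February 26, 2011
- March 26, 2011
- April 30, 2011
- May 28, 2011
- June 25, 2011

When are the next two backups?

July 30, 2011; August 27, 2011

These are Saturdays with 35, 28, 28, 35, 28, 28-day gaps.
Each is the final Saturday of its month — January 29, 2011 is past the 28th, so '4th Saturday' doesn't fit.
July 2011 ends with Saturday July 30, 2011.
Last Saturday of August 2011: August 27, 2011.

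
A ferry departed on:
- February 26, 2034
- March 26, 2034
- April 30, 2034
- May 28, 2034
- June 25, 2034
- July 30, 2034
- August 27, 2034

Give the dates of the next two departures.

September 24, 2034; October 29, 2034

These are Sundays with 28, 35, 28, 28, 35, 28-day gaps.
Each is the final Sunday of its month — April 30, 2034 is past the 28th, so '4th Sunday' doesn't fit.
Last Sunday of September 2034: September 24, 2034.
October 2034 ends with Sunday October 29, 2034.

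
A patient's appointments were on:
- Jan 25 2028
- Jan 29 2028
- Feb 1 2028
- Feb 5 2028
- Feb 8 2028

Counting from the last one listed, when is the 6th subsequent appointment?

Feb 29 2028

Every event lands on a Tuesday or Saturday (gaps cycle 4, 3, 4, 3).
So the schedule is: every Tuesday and Saturday.
Next Saturday: Feb 12 2028.
Next Tuesday: Feb 15 2028.
The following Saturday is Feb 19 2028.
The following Tuesday is Feb 22 2028.
Next Saturday: Feb 26 2028.
The following Tuesday is Feb 29 2028.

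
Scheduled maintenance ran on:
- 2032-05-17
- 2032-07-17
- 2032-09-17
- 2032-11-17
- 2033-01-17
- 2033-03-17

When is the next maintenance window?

2033-05-17

The day-of-month is always 17 (61, 62, 61, 61, 59 days between events).
So this recurs on the 17th of every 2 months.
May 2033: 2033-05-17.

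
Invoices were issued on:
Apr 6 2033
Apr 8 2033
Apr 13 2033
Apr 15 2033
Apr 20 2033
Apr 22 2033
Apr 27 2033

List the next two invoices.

Gaps: 2, 5, 2, 5, 2, 5 days — not constant, but cyclic with period 2.
The events fall on every Wednesday and Friday.
Next Friday: Apr 29 2033.
Next Wednesday: May 4 2033.

Apr 29 2033, May 4 2033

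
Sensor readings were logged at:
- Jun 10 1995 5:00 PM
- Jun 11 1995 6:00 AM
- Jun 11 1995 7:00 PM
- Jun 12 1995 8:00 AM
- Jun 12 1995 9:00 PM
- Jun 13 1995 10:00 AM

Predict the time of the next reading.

The interval is a steady 13 hours (13, 13, 13, 13, 13).
Jun 13 1995 10:00 AM + 13 h = Jun 13 1995 11:00 PM.

Jun 13 1995 11:00 PM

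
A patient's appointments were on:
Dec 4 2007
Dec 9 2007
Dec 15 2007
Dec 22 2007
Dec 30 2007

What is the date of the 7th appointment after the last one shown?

Mar 23 2008

Intervals are 5, 6, 7, 8 days — an arithmetic progression with common difference 1.
Next gap: 9 days. Dec 30 2007 + 9 days = Jan 8 2008.
Next gap: 10 days. Jan 8 2008 + 10 days = Jan 18 2008.
Next gap: 11 days. Jan 18 2008 + 11 days = Jan 29 2008.
Next gap: 12 days. Jan 29 2008 + 12 days = Feb 10 2008.
Next gap: 13 days. Feb 10 2008 + 13 days = Feb 23 2008.
Next gap: 14 days. Feb 23 2008 + 14 days = Mar 8 2008.
Next gap: 15 days. Mar 8 2008 + 15 days = Mar 23 2008.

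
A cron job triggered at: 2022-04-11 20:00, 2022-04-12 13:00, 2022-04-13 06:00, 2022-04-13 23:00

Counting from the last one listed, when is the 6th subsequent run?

2022-04-18 05:00

Gaps: 17, 17, 17 hours — each event is 17 hours after the previous one.
2022-04-13 23:00 + 17 h = 2022-04-14 16:00.
2022-04-14 16:00 + 17 h = 2022-04-15 09:00.
2022-04-15 09:00 + 17 h = 2022-04-16 02:00.
2022-04-16 02:00 + 17 h = 2022-04-16 19:00.
2022-04-16 19:00 + 17 h = 2022-04-17 12:00.
2022-04-17 12:00 + 17 h = 2022-04-18 05:00.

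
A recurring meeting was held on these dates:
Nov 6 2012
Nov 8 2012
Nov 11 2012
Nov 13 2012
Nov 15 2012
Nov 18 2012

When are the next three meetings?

Every event lands on a Tuesday or Thursday or Sunday (gaps cycle 2, 3, 2, 2, 3).
So the schedule is: every Tuesday, Thursday and Sunday.
Next Tuesday: Nov 20 2012.
Next Thursday: Nov 22 2012.
Next Sunday: Nov 25 2012.

Nov 20 2012, Nov 22 2012, Nov 25 2012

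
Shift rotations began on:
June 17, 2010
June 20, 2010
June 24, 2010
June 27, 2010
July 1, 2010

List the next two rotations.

Every event lands on a Thursday or Sunday (gaps cycle 3, 4, 3, 4).
So the schedule is: every Thursday and Sunday.
The following Sunday is July 4, 2010.
The following Thursday is July 8, 2010.

July 4, 2010; July 8, 2010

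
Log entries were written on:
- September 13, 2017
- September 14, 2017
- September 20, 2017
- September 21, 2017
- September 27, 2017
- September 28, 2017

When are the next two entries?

October 4, 2017; October 5, 2017

Gaps: 1, 6, 1, 6, 1 days — not constant, but cyclic with period 2.
The events fall on every Wednesday and Thursday.
The following Wednesday is October 4, 2017.
The following Thursday is October 5, 2017.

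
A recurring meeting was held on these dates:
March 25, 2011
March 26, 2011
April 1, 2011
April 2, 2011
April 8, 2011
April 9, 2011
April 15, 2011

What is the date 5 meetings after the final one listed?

April 30, 2011

The gap pattern 1, 6, 1, 6, 1, 6 repeats every 2 events.
These are the Fridays and Saturdays of each week.
The following Saturday is April 16, 2011.
The following Friday is April 22, 2011.
Next Saturday: April 23, 2011.
Next Friday: April 29, 2011.
Next Saturday: April 30, 2011.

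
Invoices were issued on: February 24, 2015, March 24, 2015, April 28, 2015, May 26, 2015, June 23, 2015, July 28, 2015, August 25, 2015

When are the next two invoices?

Gaps: 28, 35, 28, 28, 35, 28 days — a mix of 28 and 35. Every date is a Tuesday.
Each is the 4th Tuesday of its month.
4th Tuesday of September 2015: September 22, 2015.
4th Tuesday of October 2015: October 27, 2015.

September 22, 2015; October 27, 2015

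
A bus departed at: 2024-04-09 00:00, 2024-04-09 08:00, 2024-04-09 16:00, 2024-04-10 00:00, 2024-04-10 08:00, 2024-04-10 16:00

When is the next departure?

2024-04-11 00:00

Gaps: 8, 8, 8, 8, 8 hours — each event is 8 hours after the previous one.
2024-04-10 16:00 + 8 h = 2024-04-11 00:00.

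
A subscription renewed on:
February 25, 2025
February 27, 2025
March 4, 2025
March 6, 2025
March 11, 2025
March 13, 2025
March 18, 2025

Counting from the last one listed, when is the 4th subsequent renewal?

Every event lands on a Tuesday or Thursday (gaps cycle 2, 5, 2, 5, 2, 5).
So the schedule is: every Tuesday and Thursday.
Next Thursday: March 20, 2025.
The following Tuesday is March 25, 2025.
Next Thursday: March 27, 2025.
Next Tuesday: April 1, 2025.

April 1, 2025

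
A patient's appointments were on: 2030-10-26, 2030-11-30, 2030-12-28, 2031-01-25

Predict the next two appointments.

2031-02-22, 2031-03-29

These are Saturdays with 35, 28, 28-day gaps.
Each is the final Saturday of its month — 2030-11-30 is past the 28th, so '4th Saturday' doesn't fit.
Last Saturday of February 2031: 2031-02-22.
Last Saturday of March 2031: 2031-03-29.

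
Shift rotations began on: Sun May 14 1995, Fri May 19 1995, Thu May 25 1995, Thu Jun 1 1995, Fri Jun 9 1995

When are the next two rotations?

Sun Jun 18 1995, Wed Jun 28 1995

The spacing grows by 1 each time: 5, 6, 7, 8 days.
Next gap: 9 days. Fri Jun 9 1995 + 9 days = Sun Jun 18 1995.
Next gap: 10 days. Sun Jun 18 1995 + 10 days = Wed Jun 28 1995.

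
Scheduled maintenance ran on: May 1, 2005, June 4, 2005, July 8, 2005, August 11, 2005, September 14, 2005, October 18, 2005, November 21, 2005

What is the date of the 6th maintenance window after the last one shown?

June 13, 2006

The spacing is 34, 34, 34, 34, 34, 34 days — always 34 days.
November 21, 2005 + 34 days = December 25, 2005.
December 25, 2005 + 34 days = January 28, 2006.
January 28, 2006 + 34 days = March 3, 2006.
March 3, 2006 + 34 days = April 6, 2006.
April 6, 2006 + 34 days = May 10, 2006.
May 10, 2006 + 34 days = June 13, 2006.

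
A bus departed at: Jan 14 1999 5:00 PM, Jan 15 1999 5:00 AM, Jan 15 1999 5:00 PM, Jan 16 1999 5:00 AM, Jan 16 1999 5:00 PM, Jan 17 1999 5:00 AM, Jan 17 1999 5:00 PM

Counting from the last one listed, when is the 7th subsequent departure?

Jan 21 1999 5:00 AM

Spacing: 12, 12, 12, 12, 12, 12 h — constant 12 h.
Jan 17 1999 5:00 PM + 12 h = Jan 18 1999 5:00 AM.
Jan 18 1999 5:00 AM + 12 h = Jan 18 1999 5:00 PM.
Jan 18 1999 5:00 PM + 12 h = Jan 19 1999 5:00 AM.
Jan 19 1999 5:00 AM + 12 h = Jan 19 1999 5:00 PM.
Jan 19 1999 5:00 PM + 12 h = Jan 20 1999 5:00 AM.
Jan 20 1999 5:00 AM + 12 h = Jan 20 1999 5:00 PM.
Jan 20 1999 5:00 PM + 12 h = Jan 21 1999 5:00 AM.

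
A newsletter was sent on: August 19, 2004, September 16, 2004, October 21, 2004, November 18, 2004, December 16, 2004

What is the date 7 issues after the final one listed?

July 21, 2005

Gaps: 28, 35, 28, 28 days — a mix of 28 and 35. Every date is a Thursday.
Each is the 3rd Thursday of its month.
January 2005 — 3rd Thursday is January 20, 2005.
February 2005 — 3rd Thursday is February 17, 2005.
3rd Thursday of March 2005: March 17, 2005.
3rd Thursday of April 2005: April 21, 2005.
3rd Thursday of May 2005: May 19, 2005.
June 2005 — 3rd Thursday is June 16, 2005.
July 2005 — 3rd Thursday is July 21, 2005.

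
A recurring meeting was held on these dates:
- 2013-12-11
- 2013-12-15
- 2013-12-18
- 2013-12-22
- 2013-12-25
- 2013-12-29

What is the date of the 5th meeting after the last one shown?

Gaps: 4, 3, 4, 3, 4 days — not constant, but cyclic with period 2.
The events fall on every Wednesday and Sunday.
Next Wednesday: 2014-01-01.
Next Sunday: 2014-01-05.
Next Wednesday: 2014-01-08.
The following Sunday is 2014-01-12.
The following Wednesday is 2014-01-15.

2014-01-15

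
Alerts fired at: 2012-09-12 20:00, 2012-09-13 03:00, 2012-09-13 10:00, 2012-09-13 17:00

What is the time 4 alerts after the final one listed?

2012-09-14 21:00

Gaps: 7, 7, 7 hours — each event is 7 hours after the previous one.
2012-09-13 17:00 + 7 h = 2012-09-14 00:00.
2012-09-14 00:00 + 7 h = 2012-09-14 07:00.
2012-09-14 07:00 + 7 h = 2012-09-14 14:00.
2012-09-14 14:00 + 7 h = 2012-09-14 21:00.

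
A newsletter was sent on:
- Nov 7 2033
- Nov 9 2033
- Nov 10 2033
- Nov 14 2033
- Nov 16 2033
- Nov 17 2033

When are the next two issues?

Nov 21 2033, Nov 23 2033

Gaps: 2, 1, 4, 2, 1 days — not constant, but cyclic with period 3.
The events fall on every Monday, Wednesday and Thursday.
The following Monday is Nov 21 2033.
Next Wednesday: Nov 23 2033.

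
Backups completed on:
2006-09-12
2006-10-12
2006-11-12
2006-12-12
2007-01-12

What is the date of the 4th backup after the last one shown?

2007-05-12

The day-of-month is always 12 (30, 31, 30, 31 days between events).
So this recurs on the 12th of each month.
February 2007: 2007-02-12.
Next: March 2007 → 2007-03-12.
April 2007: 2007-04-12.
May 2007: 2007-05-12.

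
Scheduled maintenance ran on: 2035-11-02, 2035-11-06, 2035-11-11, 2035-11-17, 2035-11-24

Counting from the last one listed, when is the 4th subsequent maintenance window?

Gaps: 4, 5, 6, 7 days — each gap is 1 larger than the previous one.
Next gap: 8 days. 2035-11-24 + 8 days = 2035-12-02.
Next gap: 9 days. 2035-12-02 + 9 days = 2035-12-11.
Next gap: 10 days. 2035-12-11 + 10 days = 2035-12-21.
Next gap: 11 days. 2035-12-21 + 11 days = 2036-01-01.

2036-01-01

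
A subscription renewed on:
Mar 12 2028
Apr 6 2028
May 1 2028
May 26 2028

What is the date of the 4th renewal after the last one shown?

Gaps between consecutive events: 25, 25, 25 days — a constant 25-day interval.
May 26 2028 + 25 days = Jun 20 2028.
Jun 20 2028 + 25 days = Jul 15 2028.
Jul 15 2028 + 25 days = Aug 9 2028.
Aug 9 2028 + 25 days = Sep 3 2028.

Sep 3 2028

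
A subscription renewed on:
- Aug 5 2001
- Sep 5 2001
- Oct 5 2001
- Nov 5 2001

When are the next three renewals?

Dec 5 2001, Jan 5 2002, Feb 5 2002

Each date is the 5th; the gaps (31, 30, 31) track the month lengths.
The rule is the 5th of each month.
December 2001: Dec 5 2001.
January 2002: Jan 5 2002.
Next: February 2002 → Feb 5 2002.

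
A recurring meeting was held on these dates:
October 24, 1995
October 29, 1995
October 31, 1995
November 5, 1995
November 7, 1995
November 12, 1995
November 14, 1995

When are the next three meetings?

Gaps: 5, 2, 5, 2, 5, 2 days — not constant, but cyclic with period 2.
The events fall on every Tuesday and Sunday.
The following Sunday is November 19, 1995.
The following Tuesday is November 21, 1995.
The following Sunday is November 26, 1995.

November 19, 1995; November 21, 1995; November 26, 1995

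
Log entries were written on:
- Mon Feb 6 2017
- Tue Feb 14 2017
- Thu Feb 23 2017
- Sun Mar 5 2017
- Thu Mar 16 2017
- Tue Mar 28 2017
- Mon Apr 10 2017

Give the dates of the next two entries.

Mon Apr 24 2017, Tue May 9 2017

Intervals are 8, 9, 10, 11, 12, 13 days — an arithmetic progression with common difference 1.
Next gap: 14 days. Mon Apr 10 2017 + 14 days = Mon Apr 24 2017.
Next gap: 15 days. Mon Apr 24 2017 + 15 days = Tue May 9 2017.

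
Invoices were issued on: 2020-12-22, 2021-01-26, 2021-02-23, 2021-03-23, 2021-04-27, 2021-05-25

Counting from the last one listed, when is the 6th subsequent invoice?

2021-11-23

All dates are Tuesdays, 35, 28, 28, 35, 28 days apart.
Specifically, the 4th Tuesday of each month.
June 2021 — 4th Tuesday is 2021-06-22.
July 2021 — 4th Tuesday is 2021-07-27.
August 2021 — 4th Tuesday is 2021-08-24.
September 2021 — 4th Tuesday is 2021-09-28.
October 2021 — 4th Tuesday is 2021-10-26.
4th Tuesday of November 2021: 2021-11-23.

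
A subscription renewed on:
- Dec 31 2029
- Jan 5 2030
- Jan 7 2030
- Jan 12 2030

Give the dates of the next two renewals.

Gaps: 5, 2, 5 days — not constant, but cyclic with period 2.
The events fall on every Monday and Saturday.
The following Monday is Jan 14 2030.
Next Saturday: Jan 19 2030.

Jan 14 2030, Jan 19 2030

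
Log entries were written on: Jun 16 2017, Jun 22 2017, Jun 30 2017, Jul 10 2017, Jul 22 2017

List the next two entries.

The spacing grows by 2 each time: 6, 8, 10, 12 days.
Next gap: 14 days. Jul 22 2017 + 14 days = Aug 5 2017.
Next gap: 16 days. Aug 5 2017 + 16 days = Aug 21 2017.

Aug 5 2017, Aug 21 2017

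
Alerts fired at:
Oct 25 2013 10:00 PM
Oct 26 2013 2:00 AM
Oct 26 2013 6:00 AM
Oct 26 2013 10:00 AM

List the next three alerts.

Oct 26 2013 2:00 PM, Oct 26 2013 6:00 PM, Oct 26 2013 10:00 PM

The interval is a steady 4 hours (4, 4, 4).
Oct 26 2013 10:00 AM + 4 h = Oct 26 2013 2:00 PM.
Oct 26 2013 2:00 PM + 4 h = Oct 26 2013 6:00 PM.
Oct 26 2013 6:00 PM + 4 h = Oct 26 2013 10:00 PM.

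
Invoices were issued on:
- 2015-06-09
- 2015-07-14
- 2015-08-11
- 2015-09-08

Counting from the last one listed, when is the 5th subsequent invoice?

All dates are Tuesdays, 35, 28, 28 days apart.
Specifically, the 2nd Tuesday of each month.
October 2015 — 2nd Tuesday is 2015-10-13.
2nd Tuesday of November 2015: 2015-11-10.
December 2015 — 2nd Tuesday is 2015-12-08.
2nd Tuesday of January 2016: 2016-01-12.
February 2016 — 2nd Tuesday is 2016-02-09.

2016-02-09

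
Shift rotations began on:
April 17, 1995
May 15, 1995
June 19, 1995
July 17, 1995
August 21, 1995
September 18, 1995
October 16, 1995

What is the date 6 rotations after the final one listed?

April 15, 1996

All dates are Mondays, 28, 35, 28, 35, 28, 28 days apart.
Specifically, the 3rd Monday of each month.
3rd Monday of November 1995: November 20, 1995.
3rd Monday of December 1995: December 18, 1995.
January 1996 — 3rd Monday is January 15, 1996.
3rd Monday of February 1996: February 19, 1996.
March 1996 — 3rd Monday is March 18, 1996.
3rd Monday of April 1996: April 15, 1996.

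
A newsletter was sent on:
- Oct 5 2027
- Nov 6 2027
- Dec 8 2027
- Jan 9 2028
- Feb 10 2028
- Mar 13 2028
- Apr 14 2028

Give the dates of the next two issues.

May 16 2028, Jun 17 2028

Gaps between consecutive events: 32, 32, 32, 32, 32, 32 days — a constant 32-day interval.
Apr 14 2028 + 32 days = May 16 2028.
May 16 2028 + 32 days = Jun 17 2028.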